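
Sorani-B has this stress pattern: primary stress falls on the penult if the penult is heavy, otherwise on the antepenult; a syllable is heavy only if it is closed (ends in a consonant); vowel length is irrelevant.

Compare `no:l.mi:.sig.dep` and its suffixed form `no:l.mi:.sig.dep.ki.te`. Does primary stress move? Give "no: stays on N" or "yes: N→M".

Base `no:l.mi:.sig.dep` (4 syllables):
  Weights: 2 mi: L, 3 sig H, 4 dep H.
  The penult (syllable 3, sig) is heavy, so it takes stress.
  → primary stress on syllable 3.
Suffixed `no:l.mi:.sig.dep.ki.te` (6 syllables):
  Weights: 4 dep H, 5 ki L, 6 te L.
  The penult (syllable 5, ki) is light, so stress falls on the antepenult (syllable 4, dep).
  → primary stress on syllable 4.

yes: 3→4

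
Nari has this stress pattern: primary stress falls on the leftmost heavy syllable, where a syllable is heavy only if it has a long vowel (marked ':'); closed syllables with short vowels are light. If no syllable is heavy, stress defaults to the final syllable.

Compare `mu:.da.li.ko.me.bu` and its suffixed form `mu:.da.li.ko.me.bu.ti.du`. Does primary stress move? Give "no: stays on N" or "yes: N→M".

Base `mu:.da.li.ko.me.bu` (6 syllables):
  Weights: 1 mu: H, 2 da L, 3 li L, 4 ko L, 5 me L, 6 bu L.
  Heavy syllables in the domain: 1. The leftmost is syllable 1 (mu:).
  → primary stress on syllable 1.
Suffixed `mu:.da.li.ko.me.bu.ti.du` (8 syllables):
  Weights: 1 mu: H, 2 da L, 3 li L, 4 ko L, 5 me L, 6 bu L, 7 ti L, 8 du L.
  Heavy syllables in the domain: 1. The leftmost is syllable 1 (mu:).
  → primary stress on syllable 1.

no: stays on 1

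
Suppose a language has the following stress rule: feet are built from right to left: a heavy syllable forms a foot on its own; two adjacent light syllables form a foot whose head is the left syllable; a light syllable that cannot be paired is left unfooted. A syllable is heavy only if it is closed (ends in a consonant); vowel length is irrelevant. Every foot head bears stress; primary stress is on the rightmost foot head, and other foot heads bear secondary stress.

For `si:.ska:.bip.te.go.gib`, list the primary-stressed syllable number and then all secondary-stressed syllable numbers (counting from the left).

primary 6, secondary 1, 3, 4

Weights: 1 si: L, 2 ska: L, 3 bip H, 4 te L, 5 go L, 6 gib H.
Parse right to left (heavy = foot alone; LL = one foot; stranded L unfooted): (ˈsi:.ska:) (ˈbip) (ˈte.go) (ˈgib).
Foot heads: 1, 3, 4, 6.
Primary stress on the rightmost head = syllable 6.
Secondary stress on 1, 3, 4: ˌsi:.ska:.ˌbip.ˌte.go.ˈgib.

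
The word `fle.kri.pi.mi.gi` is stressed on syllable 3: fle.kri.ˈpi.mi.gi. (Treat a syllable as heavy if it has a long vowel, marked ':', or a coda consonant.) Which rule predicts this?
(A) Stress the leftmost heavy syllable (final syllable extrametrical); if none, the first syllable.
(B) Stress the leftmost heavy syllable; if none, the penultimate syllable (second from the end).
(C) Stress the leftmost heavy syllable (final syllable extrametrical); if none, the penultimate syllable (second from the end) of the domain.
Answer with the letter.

Rule A → syllable 1 (observed: 3).
Rule B → syllable 4 (observed: 3).
Rule C → syllable 3 ✓.

C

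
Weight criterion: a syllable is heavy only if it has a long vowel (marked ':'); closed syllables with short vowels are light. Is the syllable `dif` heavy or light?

`dif`: short vowel, closed (coda /f/). Short vowel → light.

light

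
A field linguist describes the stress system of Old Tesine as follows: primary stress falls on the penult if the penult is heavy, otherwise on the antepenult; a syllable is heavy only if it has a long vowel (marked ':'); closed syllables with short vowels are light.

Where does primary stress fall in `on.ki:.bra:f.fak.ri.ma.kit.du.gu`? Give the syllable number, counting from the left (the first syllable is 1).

7

Weights: 7 kit L, 8 du L, 9 gu L.
The penult (syllable 8, du) is light, so stress falls on the antepenult (syllable 7, kit).
Primary stress: syllable 7 → on.ki:.bra:f.fak.ri.ma.ˈkit.du.gu.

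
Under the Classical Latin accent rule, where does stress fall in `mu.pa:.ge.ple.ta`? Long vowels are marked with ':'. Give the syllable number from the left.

Classical Latin: stress the penult if heavy (long vowel or closed), else the antepenult.
Weights: 3 ge L, 4 ple L, 5 ta L.
The penult (syllable 4, ple) is light, so stress falls on the antepenult (syllable 3, ge).
Stress on syllable 3: mu.pa:.ˈge.ple.ta.

3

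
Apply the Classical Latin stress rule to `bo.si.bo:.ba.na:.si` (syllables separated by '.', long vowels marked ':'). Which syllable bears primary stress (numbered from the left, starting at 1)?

5

Classical Latin: stress the penult if heavy (long vowel or closed), else the antepenult.
Weights: 4 ba L, 5 na: H, 6 si L.
The penult (syllable 5, na:) is heavy, so it takes stress.
Stress on syllable 5: bo.si.bo:.ba.ˈna:.si.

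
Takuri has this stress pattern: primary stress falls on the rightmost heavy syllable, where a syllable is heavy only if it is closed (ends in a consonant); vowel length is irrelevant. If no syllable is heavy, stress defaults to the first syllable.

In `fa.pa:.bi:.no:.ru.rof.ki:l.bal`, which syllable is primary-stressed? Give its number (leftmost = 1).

8

Weights: 1 fa L, 2 pa: L, 3 bi: L, 4 no: L, 5 ru L, 6 rof H, 7 ki:l H, 8 bal H.
Heavy syllables in the domain: 6, 7, 8. The rightmost is syllable 8 (bal).
Primary stress: syllable 8 → fa.pa:.bi:.no:.ru.rof.ki:l.ˈbal.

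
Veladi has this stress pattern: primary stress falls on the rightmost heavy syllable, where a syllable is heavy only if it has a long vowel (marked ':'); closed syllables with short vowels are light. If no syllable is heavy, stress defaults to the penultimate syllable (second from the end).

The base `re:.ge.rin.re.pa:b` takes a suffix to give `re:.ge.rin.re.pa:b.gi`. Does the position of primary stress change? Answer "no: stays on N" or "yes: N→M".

Base `re:.ge.rin.re.pa:b` (5 syllables):
  Weights: 1 re: H, 2 ge L, 3 rin L, 4 re L, 5 pa:b H.
  Heavy syllables in the domain: 1, 5. The rightmost is syllable 5 (pa:b).
  → primary stress on syllable 5.
Suffixed `re:.ge.rin.re.pa:b.gi` (6 syllables):
  Weights: 1 re: H, 2 ge L, 3 rin L, 4 re L, 5 pa:b H, 6 gi L.
  Heavy syllables in the domain: 1, 5. The rightmost is syllable 5 (pa:b).
  → primary stress on syllable 5.

no: stays on 5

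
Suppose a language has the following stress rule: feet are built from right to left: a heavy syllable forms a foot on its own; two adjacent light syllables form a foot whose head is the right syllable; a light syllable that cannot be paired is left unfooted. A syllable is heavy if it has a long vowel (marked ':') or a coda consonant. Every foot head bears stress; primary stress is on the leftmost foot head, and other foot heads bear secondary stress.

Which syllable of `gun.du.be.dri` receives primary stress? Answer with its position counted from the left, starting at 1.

Weights: 1 gun H, 2 du L, 3 be L, 4 dri L.
Parse right to left (heavy = foot alone; LL = one foot; stranded L unfooted): (ˈgun) du (be.ˈdri).
Foot heads: 1, 4.
Primary stress on the leftmost head = syllable 1.
Primary stress: syllable 1 → ˈgun.du.be.dri.

1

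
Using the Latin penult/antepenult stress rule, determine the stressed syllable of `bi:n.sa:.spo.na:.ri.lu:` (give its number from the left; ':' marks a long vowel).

4

Classical Latin: stress the penult if heavy (long vowel or closed), else the antepenult.
Weights: 4 na: H, 5 ri L, 6 lu: H.
The penult (syllable 5, ri) is light, so stress falls on the antepenult (syllable 4, na:).
Stress on syllable 4: bi:n.sa:.spo.ˈna:.ri.lu:.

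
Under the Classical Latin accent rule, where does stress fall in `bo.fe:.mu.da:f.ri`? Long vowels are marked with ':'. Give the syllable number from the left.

4

Classical Latin: stress the penult if heavy (long vowel or closed), else the antepenult.
Weights: 3 mu L, 4 da:f H, 5 ri L.
The penult (syllable 4, da:f) is heavy, so it takes stress.
Stress on syllable 4: bo.fe:.mu.ˈda:f.ri.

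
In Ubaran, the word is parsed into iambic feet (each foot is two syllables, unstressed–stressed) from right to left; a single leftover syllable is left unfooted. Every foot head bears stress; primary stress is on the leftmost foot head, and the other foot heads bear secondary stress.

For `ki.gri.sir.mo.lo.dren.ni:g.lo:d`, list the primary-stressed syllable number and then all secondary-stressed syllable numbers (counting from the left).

Parse right to left into iambic (σˈσ) feet: (ki.ˈgri) (sir.ˈmo) (lo.ˈdren) (ni:g.ˈlo:d).
Foot heads (stressed positions): 2, 4, 6, 8.
End Rule Leftmost: primary stress on the leftmost head = syllable 2.
Secondary stress on 4, 6, 8: ki.ˈgri.sir.ˌmo.lo.ˌdren.ni:g.ˌlo:d.

primary 2, secondary 4, 6, 8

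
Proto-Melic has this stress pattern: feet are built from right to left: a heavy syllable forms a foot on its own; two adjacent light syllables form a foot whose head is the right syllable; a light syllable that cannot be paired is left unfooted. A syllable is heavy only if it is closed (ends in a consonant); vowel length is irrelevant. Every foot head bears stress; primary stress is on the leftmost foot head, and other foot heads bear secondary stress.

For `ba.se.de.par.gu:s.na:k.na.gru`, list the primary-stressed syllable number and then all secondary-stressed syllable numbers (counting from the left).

primary 3, secondary 4, 5, 6, 8

Weights: 1 ba L, 2 se L, 3 de L, 4 par H, 5 gu:s H, 6 na:k H, 7 na L, 8 gru L.
Parse right to left (heavy = foot alone; LL = one foot; stranded L unfooted): ba (se.ˈde) (ˈpar) (ˈgu:s) (ˈna:k) (na.ˈgru).
Foot heads: 3, 4, 5, 6, 8.
Primary stress on the leftmost head = syllable 3.
Secondary stress on 4, 5, 6, 8: ba.se.ˈde.ˌpar.ˌgu:s.ˌna:k.na.ˌgru.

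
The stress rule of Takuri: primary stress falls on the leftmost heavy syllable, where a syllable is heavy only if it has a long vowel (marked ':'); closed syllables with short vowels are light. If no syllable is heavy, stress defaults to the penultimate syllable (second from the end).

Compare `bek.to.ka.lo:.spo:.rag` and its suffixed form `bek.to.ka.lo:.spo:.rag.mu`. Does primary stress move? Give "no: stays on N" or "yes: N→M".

Base `bek.to.ka.lo:.spo:.rag` (6 syllables):
  Weights: 1 bek L, 2 to L, 3 ka L, 4 lo: H, 5 spo: H, 6 rag L.
  Heavy syllables in the domain: 4, 5. The leftmost is syllable 4 (lo:).
  → primary stress on syllable 4.
Suffixed `bek.to.ka.lo:.spo:.rag.mu` (7 syllables):
  Weights: 1 bek L, 2 to L, 3 ka L, 4 lo: H, 5 spo: H, 6 rag L, 7 mu L.
  Heavy syllables in the domain: 4, 5. The leftmost is syllable 4 (lo:).
  → primary stress on syllable 4.

no: stays on 4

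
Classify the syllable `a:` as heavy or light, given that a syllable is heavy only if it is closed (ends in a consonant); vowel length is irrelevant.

light

`a:`: long vowel, open (no coda). Open (no coda) → light.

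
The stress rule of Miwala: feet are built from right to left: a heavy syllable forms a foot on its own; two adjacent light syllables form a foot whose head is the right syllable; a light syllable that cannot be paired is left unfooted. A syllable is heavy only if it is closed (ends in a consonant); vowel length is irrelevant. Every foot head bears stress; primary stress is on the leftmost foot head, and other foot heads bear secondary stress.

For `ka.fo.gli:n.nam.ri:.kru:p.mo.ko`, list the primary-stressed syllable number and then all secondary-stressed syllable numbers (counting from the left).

Weights: 1 ka L, 2 fo L, 3 gli:n H, 4 nam H, 5 ri: L, 6 kru:p H, 7 mo L, 8 ko L.
Parse right to left (heavy = foot alone; LL = one foot; stranded L unfooted): (ka.ˈfo) (ˈgli:n) (ˈnam) ri: (ˈkru:p) (mo.ˈko).
Foot heads: 2, 3, 4, 6, 8.
Primary stress on the leftmost head = syllable 2.
Secondary stress on 3, 4, 6, 8: ka.ˈfo.ˌgli:n.ˌnam.ri:.ˌkru:p.mo.ˌko.

primary 2, secondary 3, 4, 6, 8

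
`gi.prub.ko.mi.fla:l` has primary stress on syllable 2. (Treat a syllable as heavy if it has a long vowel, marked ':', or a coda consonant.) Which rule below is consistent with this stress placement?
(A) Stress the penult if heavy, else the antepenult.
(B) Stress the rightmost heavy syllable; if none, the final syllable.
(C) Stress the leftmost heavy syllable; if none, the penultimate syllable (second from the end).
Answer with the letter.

C

Rule A → syllable 3 (observed: 2).
Rule B → syllable 5 (observed: 2).
Rule C → syllable 2 ✓.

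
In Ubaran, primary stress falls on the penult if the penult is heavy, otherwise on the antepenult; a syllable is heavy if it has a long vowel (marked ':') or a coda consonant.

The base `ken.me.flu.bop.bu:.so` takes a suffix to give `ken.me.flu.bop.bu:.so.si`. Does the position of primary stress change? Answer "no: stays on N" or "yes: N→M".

no: stays on 5

Base `ken.me.flu.bop.bu:.so` (6 syllables):
  Weights: 4 bop H, 5 bu: H, 6 so L.
  The penult (syllable 5, bu:) is heavy, so it takes stress.
  → primary stress on syllable 5.
Suffixed `ken.me.flu.bop.bu:.so.si` (7 syllables):
  Weights: 5 bu: H, 6 so L, 7 si L.
  The penult (syllable 6, so) is light, so stress falls on the antepenult (syllable 5, bu:).
  → primary stress on syllable 5.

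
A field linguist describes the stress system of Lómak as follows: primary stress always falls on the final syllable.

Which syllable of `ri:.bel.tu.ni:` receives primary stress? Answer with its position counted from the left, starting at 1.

4

The word has 4 syllables; the final syllable is syllable 4 (ni:).
Primary stress: syllable 4 → ri:.bel.tu.ˈni:.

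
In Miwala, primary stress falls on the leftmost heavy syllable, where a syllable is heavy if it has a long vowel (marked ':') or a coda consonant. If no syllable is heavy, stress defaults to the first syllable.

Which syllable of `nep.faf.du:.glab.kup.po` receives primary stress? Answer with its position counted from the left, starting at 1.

Weights: 1 nep H, 2 faf H, 3 du: H, 4 glab H, 5 kup H, 6 po L.
Heavy syllables in the domain: 1, 2, 3, 4, 5. The leftmost is syllable 1 (nep).
Primary stress: syllable 1 → ˈnep.faf.du:.glab.kup.po.

1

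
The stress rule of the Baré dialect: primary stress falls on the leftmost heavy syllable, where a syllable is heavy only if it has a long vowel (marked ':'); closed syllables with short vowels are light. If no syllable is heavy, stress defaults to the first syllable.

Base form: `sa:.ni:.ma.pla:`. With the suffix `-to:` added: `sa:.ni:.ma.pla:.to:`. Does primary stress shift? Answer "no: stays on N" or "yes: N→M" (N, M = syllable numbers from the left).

Base `sa:.ni:.ma.pla:` (4 syllables):
  Weights: 1 sa: H, 2 ni: H, 3 ma L, 4 pla: H.
  Heavy syllables in the domain: 1, 2, 4. The leftmost is syllable 1 (sa:).
  → primary stress on syllable 1.
Suffixed `sa:.ni:.ma.pla:.to:` (5 syllables):
  Weights: 1 sa: H, 2 ni: H, 3 ma L, 4 pla: H, 5 to: H.
  Heavy syllables in the domain: 1, 2, 4, 5. The leftmost is syllable 1 (sa:).
  → primary stress on syllable 1.

no: stays on 1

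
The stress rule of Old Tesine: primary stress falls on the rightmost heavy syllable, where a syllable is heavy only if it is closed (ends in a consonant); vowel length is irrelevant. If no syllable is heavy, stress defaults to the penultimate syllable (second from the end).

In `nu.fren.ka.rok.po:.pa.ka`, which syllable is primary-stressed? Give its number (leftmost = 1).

4

Weights: 1 nu L, 2 fren H, 3 ka L, 4 rok H, 5 po: L, 6 pa L, 7 ka L.
Heavy syllables in the domain: 2, 4. The rightmost is syllable 4 (rok).
Primary stress: syllable 4 → nu.fren.ka.ˈrok.po:.pa.ka.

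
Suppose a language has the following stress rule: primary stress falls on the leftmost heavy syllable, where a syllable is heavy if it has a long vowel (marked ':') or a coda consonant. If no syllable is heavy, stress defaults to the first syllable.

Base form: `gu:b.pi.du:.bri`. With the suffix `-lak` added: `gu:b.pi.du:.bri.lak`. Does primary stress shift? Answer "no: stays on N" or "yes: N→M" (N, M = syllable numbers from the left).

Base `gu:b.pi.du:.bri` (4 syllables):
  Weights: 1 gu:b H, 2 pi L, 3 du: H, 4 bri L.
  Heavy syllables in the domain: 1, 3. The leftmost is syllable 1 (gu:b).
  → primary stress on syllable 1.
Suffixed `gu:b.pi.du:.bri.lak` (5 syllables):
  Weights: 1 gu:b H, 2 pi L, 3 du: H, 4 bri L, 5 lak H.
  Heavy syllables in the domain: 1, 3, 5. The leftmost is syllable 1 (gu:b).
  → primary stress on syllable 1.

no: stays on 1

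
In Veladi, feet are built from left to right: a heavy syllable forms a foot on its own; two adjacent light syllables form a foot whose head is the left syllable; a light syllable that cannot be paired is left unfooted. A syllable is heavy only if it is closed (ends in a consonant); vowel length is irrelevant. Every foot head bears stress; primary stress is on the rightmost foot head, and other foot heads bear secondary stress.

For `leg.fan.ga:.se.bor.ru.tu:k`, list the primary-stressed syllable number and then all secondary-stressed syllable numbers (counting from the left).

Weights: 1 leg H, 2 fan H, 3 ga: L, 4 se L, 5 bor H, 6 ru L, 7 tu:k H.
Parse left to right (heavy = foot alone; LL = one foot; stranded L unfooted): (ˈleg) (ˈfan) (ˈga:.se) (ˈbor) ru (ˈtu:k).
Foot heads: 1, 2, 3, 5, 7.
Primary stress on the rightmost head = syllable 7.
Secondary stress on 1, 2, 3, 5: ˌleg.ˌfan.ˌga:.se.ˌbor.ru.ˈtu:k.

primary 7, secondary 1, 2, 3, 5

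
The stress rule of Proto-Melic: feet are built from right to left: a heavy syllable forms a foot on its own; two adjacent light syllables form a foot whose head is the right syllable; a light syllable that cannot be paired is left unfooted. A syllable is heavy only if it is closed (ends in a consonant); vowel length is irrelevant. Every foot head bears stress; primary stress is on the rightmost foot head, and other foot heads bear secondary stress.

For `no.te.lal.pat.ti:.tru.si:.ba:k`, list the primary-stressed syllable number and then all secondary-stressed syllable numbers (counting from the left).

primary 8, secondary 2, 3, 4, 7

Weights: 1 no L, 2 te L, 3 lal H, 4 pat H, 5 ti: L, 6 tru L, 7 si: L, 8 ba:k H.
Parse right to left (heavy = foot alone; LL = one foot; stranded L unfooted): (no.ˈte) (ˈlal) (ˈpat) ti: (tru.ˈsi:) (ˈba:k).
Foot heads: 2, 3, 4, 7, 8.
Primary stress on the rightmost head = syllable 8.
Secondary stress on 2, 3, 4, 7: no.ˌte.ˌlal.ˌpat.ti:.tru.ˌsi:.ˈba:k.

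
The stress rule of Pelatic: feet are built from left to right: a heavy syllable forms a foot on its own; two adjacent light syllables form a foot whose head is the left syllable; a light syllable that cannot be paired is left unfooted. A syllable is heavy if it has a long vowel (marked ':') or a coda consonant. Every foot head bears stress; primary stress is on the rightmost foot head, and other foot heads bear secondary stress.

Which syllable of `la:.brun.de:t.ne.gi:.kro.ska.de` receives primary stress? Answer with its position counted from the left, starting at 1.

6

Weights: 1 la: H, 2 brun H, 3 de:t H, 4 ne L, 5 gi: H, 6 kro L, 7 ska L, 8 de L.
Parse left to right (heavy = foot alone; LL = one foot; stranded L unfooted): (ˈla:) (ˈbrun) (ˈde:t) ne (ˈgi:) (ˈkro.ska) de.
Foot heads: 1, 2, 3, 5, 6.
Primary stress on the rightmost head = syllable 6.
Primary stress: syllable 6 → la:.brun.de:t.ne.gi:.ˈkro.ska.de.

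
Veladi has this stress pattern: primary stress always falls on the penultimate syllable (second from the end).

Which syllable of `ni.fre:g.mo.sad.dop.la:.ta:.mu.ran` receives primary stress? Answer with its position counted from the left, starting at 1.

8

The word has 9 syllables; the penultimate syllable (second from the end) is syllable 8 (mu).
Primary stress: syllable 8 → ni.fre:g.mo.sad.dop.la:.ta:.ˈmu.ran.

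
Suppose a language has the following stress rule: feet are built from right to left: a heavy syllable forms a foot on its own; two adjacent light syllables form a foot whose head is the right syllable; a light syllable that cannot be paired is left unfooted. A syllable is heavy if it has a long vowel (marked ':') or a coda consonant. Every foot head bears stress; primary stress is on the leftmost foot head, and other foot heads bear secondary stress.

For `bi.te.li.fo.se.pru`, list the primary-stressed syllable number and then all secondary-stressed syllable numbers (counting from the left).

Weights: 1 bi L, 2 te L, 3 li L, 4 fo L, 5 se L, 6 pru L.
Parse right to left (heavy = foot alone; LL = one foot; stranded L unfooted): (bi.ˈte) (li.ˈfo) (se.ˈpru).
Foot heads: 2, 4, 6.
Primary stress on the leftmost head = syllable 2.
Secondary stress on 4, 6: bi.ˈte.li.ˌfo.se.ˌpru.

primary 2, secondary 4, 6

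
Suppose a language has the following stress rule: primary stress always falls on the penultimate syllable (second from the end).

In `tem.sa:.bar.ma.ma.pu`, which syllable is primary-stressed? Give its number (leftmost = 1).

The word has 6 syllables; the penultimate syllable (second from the end) is syllable 5 (ma).
Primary stress: syllable 5 → tem.sa:.bar.ma.ˈma.pu.

5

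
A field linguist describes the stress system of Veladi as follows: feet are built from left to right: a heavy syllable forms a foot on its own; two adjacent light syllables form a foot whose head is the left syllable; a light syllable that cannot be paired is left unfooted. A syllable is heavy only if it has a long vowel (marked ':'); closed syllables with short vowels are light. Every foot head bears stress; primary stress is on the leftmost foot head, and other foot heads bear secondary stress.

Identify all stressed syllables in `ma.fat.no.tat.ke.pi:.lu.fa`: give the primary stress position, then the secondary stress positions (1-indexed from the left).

Weights: 1 ma L, 2 fat L, 3 no L, 4 tat L, 5 ke L, 6 pi: H, 7 lu L, 8 fa L.
Parse left to right (heavy = foot alone; LL = one foot; stranded L unfooted): (ˈma.fat) (ˈno.tat) ke (ˈpi:) (ˈlu.fa).
Foot heads: 1, 3, 6, 7.
Primary stress on the leftmost head = syllable 1.
Secondary stress on 3, 6, 7: ˈma.fat.ˌno.tat.ke.ˌpi:.ˌlu.fa.

primary 1, secondary 3, 6, 7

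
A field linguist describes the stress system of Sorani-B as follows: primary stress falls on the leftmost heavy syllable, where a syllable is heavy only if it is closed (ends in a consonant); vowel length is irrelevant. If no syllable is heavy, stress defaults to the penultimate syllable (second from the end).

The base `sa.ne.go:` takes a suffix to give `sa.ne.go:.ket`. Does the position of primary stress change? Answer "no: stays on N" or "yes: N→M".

Base `sa.ne.go:` (3 syllables):
  Weights: 1 sa L, 2 ne L, 3 go: L.
  No heavy syllable in the domain; default to the penultimate syllable (second from the end) = syllable 2.
  → primary stress on syllable 2.
Suffixed `sa.ne.go:.ket` (4 syllables):
  Weights: 1 sa L, 2 ne L, 3 go: L, 4 ket H.
  Heavy syllables in the domain: 4. The leftmost is syllable 4 (ket).
  → primary stress on syllable 4.

yes: 2→4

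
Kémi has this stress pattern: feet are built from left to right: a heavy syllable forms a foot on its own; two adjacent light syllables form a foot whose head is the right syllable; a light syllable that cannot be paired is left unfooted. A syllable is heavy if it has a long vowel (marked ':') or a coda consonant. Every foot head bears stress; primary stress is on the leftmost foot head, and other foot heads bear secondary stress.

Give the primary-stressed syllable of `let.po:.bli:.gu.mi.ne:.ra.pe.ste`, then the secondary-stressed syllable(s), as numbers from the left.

primary 1, secondary 2, 3, 5, 6, 8

Weights: 1 let H, 2 po: H, 3 bli: H, 4 gu L, 5 mi L, 6 ne: H, 7 ra L, 8 pe L, 9 ste L.
Parse left to right (heavy = foot alone; LL = one foot; stranded L unfooted): (ˈlet) (ˈpo:) (ˈbli:) (gu.ˈmi) (ˈne:) (ra.ˈpe) ste.
Foot heads: 1, 2, 3, 5, 6, 8.
Primary stress on the leftmost head = syllable 1.
Secondary stress on 2, 3, 5, 6, 8: ˈlet.ˌpo:.ˌbli:.gu.ˌmi.ˌne:.ra.ˌpe.ste.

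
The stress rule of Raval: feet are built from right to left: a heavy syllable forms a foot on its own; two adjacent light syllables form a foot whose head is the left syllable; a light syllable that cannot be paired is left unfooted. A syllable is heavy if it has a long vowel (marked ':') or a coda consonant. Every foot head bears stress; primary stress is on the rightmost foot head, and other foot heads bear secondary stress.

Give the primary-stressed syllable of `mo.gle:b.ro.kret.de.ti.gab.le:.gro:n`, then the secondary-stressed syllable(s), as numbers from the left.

Weights: 1 mo L, 2 gle:b H, 3 ro L, 4 kret H, 5 de L, 6 ti L, 7 gab H, 8 le: H, 9 gro:n H.
Parse right to left (heavy = foot alone; LL = one foot; stranded L unfooted): mo (ˈgle:b) ro (ˈkret) (ˈde.ti) (ˈgab) (ˈle:) (ˈgro:n).
Foot heads: 2, 4, 5, 7, 8, 9.
Primary stress on the rightmost head = syllable 9.
Secondary stress on 2, 4, 5, 7, 8: mo.ˌgle:b.ro.ˌkret.ˌde.ti.ˌgab.ˌle:.ˈgro:n.

primary 9, secondary 2, 4, 5, 7, 8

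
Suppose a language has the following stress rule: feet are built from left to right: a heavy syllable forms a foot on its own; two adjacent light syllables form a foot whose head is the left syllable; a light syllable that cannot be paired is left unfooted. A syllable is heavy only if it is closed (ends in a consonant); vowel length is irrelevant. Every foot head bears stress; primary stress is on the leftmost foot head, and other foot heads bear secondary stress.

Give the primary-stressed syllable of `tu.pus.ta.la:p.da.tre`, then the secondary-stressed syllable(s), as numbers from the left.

Weights: 1 tu L, 2 pus H, 3 ta L, 4 la:p H, 5 da L, 6 tre L.
Parse left to right (heavy = foot alone; LL = one foot; stranded L unfooted): tu (ˈpus) ta (ˈla:p) (ˈda.tre).
Foot heads: 2, 4, 5.
Primary stress on the leftmost head = syllable 2.
Secondary stress on 4, 5: tu.ˈpus.ta.ˌla:p.ˌda.tre.

primary 2, secondary 4, 5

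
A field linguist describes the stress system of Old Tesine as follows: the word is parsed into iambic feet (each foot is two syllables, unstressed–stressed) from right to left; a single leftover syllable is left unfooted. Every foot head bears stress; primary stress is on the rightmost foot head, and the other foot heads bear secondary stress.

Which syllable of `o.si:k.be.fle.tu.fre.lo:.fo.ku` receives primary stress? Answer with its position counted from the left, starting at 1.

Parse right to left into iambic (σˈσ) feet: o (si:k.ˈbe) (fle.ˈtu) (fre.ˈlo:) (fo.ˈku). Syllable 1 is left unfooted.
Foot heads (stressed positions): 3, 5, 7, 9.
End Rule Rightmost: primary stress on the rightmost head = syllable 9.
Primary stress: syllable 9 → o.si:k.be.fle.tu.fre.lo:.fo.ˈku.

9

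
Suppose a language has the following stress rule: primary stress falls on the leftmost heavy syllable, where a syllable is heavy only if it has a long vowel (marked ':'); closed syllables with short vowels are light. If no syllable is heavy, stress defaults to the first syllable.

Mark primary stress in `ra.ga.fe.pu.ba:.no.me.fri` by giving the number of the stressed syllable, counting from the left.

5

Weights: 1 ra L, 2 ga L, 3 fe L, 4 pu L, 5 ba: H, 6 no L, 7 me L, 8 fri L.
Heavy syllables in the domain: 5. The leftmost is syllable 5 (ba:).
Primary stress: syllable 5 → ra.ga.fe.pu.ˈba:.no.me.fri.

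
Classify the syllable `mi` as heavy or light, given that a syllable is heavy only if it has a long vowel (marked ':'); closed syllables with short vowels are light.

`mi`: short vowel, open (no coda). Short vowel → light.

light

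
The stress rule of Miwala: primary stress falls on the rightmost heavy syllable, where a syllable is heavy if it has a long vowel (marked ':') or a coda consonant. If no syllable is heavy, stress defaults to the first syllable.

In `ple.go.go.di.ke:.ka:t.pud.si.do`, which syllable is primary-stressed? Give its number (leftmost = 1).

7

Weights: 1 ple L, 2 go L, 3 go L, 4 di L, 5 ke: H, 6 ka:t H, 7 pud H, 8 si L, 9 do L.
Heavy syllables in the domain: 5, 6, 7. The rightmost is syllable 7 (pud).
Primary stress: syllable 7 → ple.go.go.di.ke:.ka:t.ˈpud.si.do.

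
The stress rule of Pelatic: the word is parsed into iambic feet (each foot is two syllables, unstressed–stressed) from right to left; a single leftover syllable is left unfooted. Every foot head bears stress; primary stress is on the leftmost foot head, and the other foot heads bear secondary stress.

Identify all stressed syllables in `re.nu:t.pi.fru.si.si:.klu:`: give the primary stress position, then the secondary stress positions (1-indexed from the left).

Parse right to left into iambic (σˈσ) feet: re (nu:t.ˈpi) (fru.ˈsi) (si:.ˈklu:). Syllable 1 is left unfooted.
Foot heads (stressed positions): 3, 5, 7.
End Rule Leftmost: primary stress on the leftmost head = syllable 3.
Secondary stress on 5, 7: re.nu:t.ˈpi.fru.ˌsi.si:.ˌklu:.

primary 3, secondary 5, 7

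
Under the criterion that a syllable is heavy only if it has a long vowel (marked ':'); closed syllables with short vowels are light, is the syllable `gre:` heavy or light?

`gre:`: long vowel, open (no coda). Long vowel → heavy.

heavy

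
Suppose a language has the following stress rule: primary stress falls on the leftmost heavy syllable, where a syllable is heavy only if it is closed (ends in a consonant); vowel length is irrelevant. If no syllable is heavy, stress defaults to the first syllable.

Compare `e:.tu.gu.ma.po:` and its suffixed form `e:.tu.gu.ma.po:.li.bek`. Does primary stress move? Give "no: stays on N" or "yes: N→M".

Base `e:.tu.gu.ma.po:` (5 syllables):
  Weights: 1 e: L, 2 tu L, 3 gu L, 4 ma L, 5 po: L.
  No heavy syllable in the domain; default to the first syllable = syllable 1.
  → primary stress on syllable 1.
Suffixed `e:.tu.gu.ma.po:.li.bek` (7 syllables):
  Weights: 1 e: L, 2 tu L, 3 gu L, 4 ma L, 5 po: L, 6 li L, 7 bek H.
  Heavy syllables in the domain: 7. The leftmost is syllable 7 (bek).
  → primary stress on syllable 7.

yes: 1→7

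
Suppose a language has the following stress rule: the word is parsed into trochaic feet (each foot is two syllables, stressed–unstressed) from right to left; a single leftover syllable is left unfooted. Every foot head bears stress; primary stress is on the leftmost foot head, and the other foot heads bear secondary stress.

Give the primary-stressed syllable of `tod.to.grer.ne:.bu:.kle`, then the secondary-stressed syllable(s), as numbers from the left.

primary 1, secondary 3, 5

Parse right to left into trochaic (ˈσσ) feet: (ˈtod.to) (ˈgrer.ne:) (ˈbu:.kle).
Foot heads (stressed positions): 1, 3, 5.
End Rule Leftmost: primary stress on the leftmost head = syllable 1.
Secondary stress on 3, 5: ˈtod.to.ˌgrer.ne:.ˌbu:.kle.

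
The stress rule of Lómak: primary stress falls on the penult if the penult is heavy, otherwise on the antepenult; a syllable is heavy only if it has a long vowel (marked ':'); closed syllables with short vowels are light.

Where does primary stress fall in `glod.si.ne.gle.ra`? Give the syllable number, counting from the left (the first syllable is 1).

3

Weights: 3 ne L, 4 gle L, 5 ra L.
The penult (syllable 4, gle) is light, so stress falls on the antepenult (syllable 3, ne).
Primary stress: syllable 3 → glod.si.ˈne.gle.ra.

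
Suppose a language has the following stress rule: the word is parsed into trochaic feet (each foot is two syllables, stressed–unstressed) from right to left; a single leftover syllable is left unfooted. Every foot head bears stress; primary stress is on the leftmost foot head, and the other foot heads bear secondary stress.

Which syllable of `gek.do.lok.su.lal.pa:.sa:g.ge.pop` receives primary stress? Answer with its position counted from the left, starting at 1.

Parse right to left into trochaic (ˈσσ) feet: gek (ˈdo.lok) (ˈsu.lal) (ˈpa:.sa:g) (ˈge.pop). Syllable 1 is left unfooted.
Foot heads (stressed positions): 2, 4, 6, 8.
End Rule Leftmost: primary stress on the leftmost head = syllable 2.
Primary stress: syllable 2 → gek.ˈdo.lok.su.lal.pa:.sa:g.ge.pop.

2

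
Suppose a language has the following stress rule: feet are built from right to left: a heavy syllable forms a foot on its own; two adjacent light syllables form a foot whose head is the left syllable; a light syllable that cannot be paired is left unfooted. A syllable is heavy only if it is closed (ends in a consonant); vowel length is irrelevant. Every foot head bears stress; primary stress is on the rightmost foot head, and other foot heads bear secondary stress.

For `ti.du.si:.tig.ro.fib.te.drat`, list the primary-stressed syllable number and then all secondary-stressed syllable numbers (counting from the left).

Weights: 1 ti L, 2 du L, 3 si: L, 4 tig H, 5 ro L, 6 fib H, 7 te L, 8 drat H.
Parse right to left (heavy = foot alone; LL = one foot; stranded L unfooted): ti (ˈdu.si:) (ˈtig) ro (ˈfib) te (ˈdrat).
Foot heads: 2, 4, 6, 8.
Primary stress on the rightmost head = syllable 8.
Secondary stress on 2, 4, 6: ti.ˌdu.si:.ˌtig.ro.ˌfib.te.ˈdrat.

primary 8, secondary 2, 4, 6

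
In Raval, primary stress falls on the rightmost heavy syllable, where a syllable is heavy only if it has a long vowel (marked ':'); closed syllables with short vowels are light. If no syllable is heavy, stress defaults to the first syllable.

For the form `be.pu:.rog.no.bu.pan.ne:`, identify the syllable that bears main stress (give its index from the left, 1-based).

Weights: 1 be L, 2 pu: H, 3 rog L, 4 no L, 5 bu L, 6 pan L, 7 ne: H.
Heavy syllables in the domain: 2, 7. The rightmost is syllable 7 (ne:).
Primary stress: syllable 7 → be.pu:.rog.no.bu.pan.ˈne:.

7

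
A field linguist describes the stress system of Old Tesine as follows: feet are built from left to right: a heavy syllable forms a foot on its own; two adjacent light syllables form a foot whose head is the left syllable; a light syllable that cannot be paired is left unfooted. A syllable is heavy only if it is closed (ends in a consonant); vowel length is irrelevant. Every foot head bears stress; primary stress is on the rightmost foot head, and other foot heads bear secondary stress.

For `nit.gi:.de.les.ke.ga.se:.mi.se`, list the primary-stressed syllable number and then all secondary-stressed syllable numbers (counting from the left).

primary 7, secondary 1, 2, 4, 5

Weights: 1 nit H, 2 gi: L, 3 de L, 4 les H, 5 ke L, 6 ga L, 7 se: L, 8 mi L, 9 se L.
Parse left to right (heavy = foot alone; LL = one foot; stranded L unfooted): (ˈnit) (ˈgi:.de) (ˈles) (ˈke.ga) (ˈse:.mi) se.
Foot heads: 1, 2, 4, 5, 7.
Primary stress on the rightmost head = syllable 7.
Secondary stress on 1, 2, 4, 5: ˌnit.ˌgi:.de.ˌles.ˌke.ga.ˈse:.mi.se.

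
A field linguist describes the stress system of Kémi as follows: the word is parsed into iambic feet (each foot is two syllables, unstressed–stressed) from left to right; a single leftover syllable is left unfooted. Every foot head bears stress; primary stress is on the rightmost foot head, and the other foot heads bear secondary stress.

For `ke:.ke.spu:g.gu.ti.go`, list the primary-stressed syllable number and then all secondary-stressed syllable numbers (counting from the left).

primary 6, secondary 2, 4

Parse left to right into iambic (σˈσ) feet: (ke:.ˈke) (spu:g.ˈgu) (ti.ˈgo).
Foot heads (stressed positions): 2, 4, 6.
End Rule Rightmost: primary stress on the rightmost head = syllable 6.
Secondary stress on 2, 4: ke:.ˌke.spu:g.ˌgu.ti.ˈgo.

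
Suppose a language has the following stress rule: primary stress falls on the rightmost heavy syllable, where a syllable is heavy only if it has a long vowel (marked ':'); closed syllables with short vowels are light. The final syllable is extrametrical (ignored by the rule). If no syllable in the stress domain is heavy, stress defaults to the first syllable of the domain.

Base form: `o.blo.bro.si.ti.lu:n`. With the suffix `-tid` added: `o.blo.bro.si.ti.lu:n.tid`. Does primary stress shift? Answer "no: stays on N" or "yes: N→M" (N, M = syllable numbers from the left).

Base `o.blo.bro.si.ti.lu:n` (6 syllables):
  The final syllable (6, lu:n) is extrametrical; the stress domain is syllables 1–5.
  Weights: 1 o L, 2 blo L, 3 bro L, 4 si L, 5 ti L.
  No heavy syllable in the domain; default to the first syllable of the domain = syllable 1.
  → primary stress on syllable 1.
Suffixed `o.blo.bro.si.ti.lu:n.tid` (7 syllables):
  The final syllable (7, tid) is extrametrical; the stress domain is syllables 1–6.
  Weights: 1 o L, 2 blo L, 3 bro L, 4 si L, 5 ti L, 6 lu:n H.
  Heavy syllables in the domain: 6. The rightmost is syllable 6 (lu:n).
  → primary stress on syllable 6.

yes: 1→6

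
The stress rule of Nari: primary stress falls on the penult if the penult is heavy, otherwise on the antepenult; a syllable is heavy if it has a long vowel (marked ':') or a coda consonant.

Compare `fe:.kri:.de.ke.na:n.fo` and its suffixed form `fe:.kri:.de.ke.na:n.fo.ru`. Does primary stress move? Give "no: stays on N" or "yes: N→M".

Base `fe:.kri:.de.ke.na:n.fo` (6 syllables):
  Weights: 4 ke L, 5 na:n H, 6 fo L.
  The penult (syllable 5, na:n) is heavy, so it takes stress.
  → primary stress on syllable 5.
Suffixed `fe:.kri:.de.ke.na:n.fo.ru` (7 syllables):
  Weights: 5 na:n H, 6 fo L, 7 ru L.
  The penult (syllable 6, fo) is light, so stress falls on the antepenult (syllable 5, na:n).
  → primary stress on syllable 5.

no: stays on 5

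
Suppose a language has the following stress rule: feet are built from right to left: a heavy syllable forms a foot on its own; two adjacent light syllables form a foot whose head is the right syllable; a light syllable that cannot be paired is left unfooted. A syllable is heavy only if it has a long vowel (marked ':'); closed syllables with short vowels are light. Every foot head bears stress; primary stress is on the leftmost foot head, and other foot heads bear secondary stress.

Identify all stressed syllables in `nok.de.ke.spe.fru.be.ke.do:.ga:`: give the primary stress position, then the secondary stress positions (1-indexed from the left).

primary 3, secondary 5, 7, 8, 9

Weights: 1 nok L, 2 de L, 3 ke L, 4 spe L, 5 fru L, 6 be L, 7 ke L, 8 do: H, 9 ga: H.
Parse right to left (heavy = foot alone; LL = one foot; stranded L unfooted): nok (de.ˈke) (spe.ˈfru) (be.ˈke) (ˈdo:) (ˈga:).
Foot heads: 3, 5, 7, 8, 9.
Primary stress on the leftmost head = syllable 3.
Secondary stress on 5, 7, 8, 9: nok.de.ˈke.spe.ˌfru.be.ˌke.ˌdo:.ˌga:.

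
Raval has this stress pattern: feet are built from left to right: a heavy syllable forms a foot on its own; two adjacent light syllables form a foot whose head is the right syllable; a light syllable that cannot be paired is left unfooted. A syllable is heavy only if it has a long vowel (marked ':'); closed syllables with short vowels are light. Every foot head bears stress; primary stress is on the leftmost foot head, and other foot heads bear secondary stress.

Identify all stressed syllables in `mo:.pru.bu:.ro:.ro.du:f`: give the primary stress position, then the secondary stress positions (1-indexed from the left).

Weights: 1 mo: H, 2 pru L, 3 bu: H, 4 ro: H, 5 ro L, 6 du:f H.
Parse left to right (heavy = foot alone; LL = one foot; stranded L unfooted): (ˈmo:) pru (ˈbu:) (ˈro:) ro (ˈdu:f).
Foot heads: 1, 3, 4, 6.
Primary stress on the leftmost head = syllable 1.
Secondary stress on 3, 4, 6: ˈmo:.pru.ˌbu:.ˌro:.ro.ˌdu:f.

primary 1, secondary 3, 4, 6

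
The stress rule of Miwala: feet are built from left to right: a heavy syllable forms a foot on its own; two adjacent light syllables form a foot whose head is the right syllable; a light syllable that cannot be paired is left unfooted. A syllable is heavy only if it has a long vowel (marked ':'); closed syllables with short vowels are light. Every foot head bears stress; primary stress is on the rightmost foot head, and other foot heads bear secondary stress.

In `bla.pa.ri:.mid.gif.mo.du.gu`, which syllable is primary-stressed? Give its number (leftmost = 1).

Weights: 1 bla L, 2 pa L, 3 ri: H, 4 mid L, 5 gif L, 6 mo L, 7 du L, 8 gu L.
Parse left to right (heavy = foot alone; LL = one foot; stranded L unfooted): (bla.ˈpa) (ˈri:) (mid.ˈgif) (mo.ˈdu) gu.
Foot heads: 2, 3, 5, 7.
Primary stress on the rightmost head = syllable 7.
Primary stress: syllable 7 → bla.pa.ri:.mid.gif.mo.ˈdu.gu.

7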